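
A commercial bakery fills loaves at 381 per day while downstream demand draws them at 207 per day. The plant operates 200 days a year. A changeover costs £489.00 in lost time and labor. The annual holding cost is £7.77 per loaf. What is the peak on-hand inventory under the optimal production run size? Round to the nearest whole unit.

Annual demand D = 207 × 200 = 41,400.
Production build-up factor (1 − d/p) = 1 − 207/381 = 0.4567.
Q* = √(2DS / (H(1 − d/p))) = √(2 × 41,400 × 489 / (7.77 × 0.4567)).
= √(40,489,200 / 3.5485) ≈ 3377.901.
Maximum inventory = Q*(1 − d/p) = 3377.901 × 0.4567 ≈ 1542.664.

I_max ≈ 1,543 loaves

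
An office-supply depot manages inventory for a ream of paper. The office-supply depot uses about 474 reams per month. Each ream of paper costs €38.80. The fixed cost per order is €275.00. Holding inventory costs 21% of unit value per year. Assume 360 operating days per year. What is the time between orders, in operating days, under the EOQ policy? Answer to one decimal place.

Annual demand D = 474 × 12 = 5,688.
Holding cost H = 0.21 × €38.80 = €8.1480 per unit per year.
The optimal lot size = √(2DS/H) = √(2 × 5,688 × 275 / 8.148) ≈ 619.63.
Cycle time = Q*/D × 360 = 619.63 / 5,688 × 360 ≈ 39.217 days.

T ≈ 39.2 days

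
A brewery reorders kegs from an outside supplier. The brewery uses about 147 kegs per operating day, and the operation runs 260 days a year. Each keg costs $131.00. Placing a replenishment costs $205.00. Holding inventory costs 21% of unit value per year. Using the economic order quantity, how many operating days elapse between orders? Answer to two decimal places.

T ≈ 5.13 days

Annual demand D = 147 × 260 = 38,220.
Holding cost H = 0.21 × $131.00 = $27.5100 per unit per year.
The optimal lot size = √(2DS/H) = √(2 × 38,220 × 205 / 27.51) ≈ 754.73.
Cycle time = Q*/D × 260 = 754.73 / 38,220 × 260 ≈ 5.134 days.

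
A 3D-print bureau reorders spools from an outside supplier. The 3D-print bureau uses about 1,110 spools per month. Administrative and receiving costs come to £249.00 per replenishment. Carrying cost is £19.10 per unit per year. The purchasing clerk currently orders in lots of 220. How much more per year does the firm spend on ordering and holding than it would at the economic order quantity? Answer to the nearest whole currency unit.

Extra cost ≈ £5,921 per year

Annual demand D = 1,110 × 12 = 13,320.
EOQ = √(2DS/H) = √(2 × 13,320 × 249 / 19.1) ≈ 589.32.
Cost at Q* = (D/Q*)S + (Q*/2)H = √(2DSH) ≈ £11,255.98.
Cost at Q = 220: (13,320/220)×249 + (220/2)×19.1 = £15,075.82 + £2,101.00 = £17,176.82.
Excess = £17,176.82 − £11,255.98 = £5,920.83.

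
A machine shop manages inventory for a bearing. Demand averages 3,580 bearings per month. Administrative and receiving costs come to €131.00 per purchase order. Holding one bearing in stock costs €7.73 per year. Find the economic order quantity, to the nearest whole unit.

Q* ≈ 1,207 bearings

Annual demand D = 3,580 × 12 = 42,960.
EOQ = √(2DS / H) = √(2 × 42,960 × 131 / 7.73).
= √(11,255,520 / 7.73) = √1,456,082.7943 ≈ 1206.683.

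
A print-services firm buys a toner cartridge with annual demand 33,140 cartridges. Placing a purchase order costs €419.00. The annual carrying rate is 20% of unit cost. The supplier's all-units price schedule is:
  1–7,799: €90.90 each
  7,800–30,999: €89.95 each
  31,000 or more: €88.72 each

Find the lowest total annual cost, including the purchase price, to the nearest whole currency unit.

TC* ≈ €3,034,896

Holding cost per unit per year at price C is H = 0.20·C.
Candidates are each tier's EOQ (if it falls in that tier) and each price-break quantity.
EOQ at €90.90 = 1236.0 (feasible in tier 1): TC = 33,140×€90.90 + (33,140/1236.0)×419 + (1236.0/2)×0.20×€90.90 = €3,034,895.59.
EOQ at €89.95 = 1242.5 < 7800, so use break Q=7800: TC = 33,140×€89.95 + (33,140/7800.0)×419 + (7800.0/2)×0.20×€89.95 = €3,052,884.21.
EOQ at €88.72 = 1251.0 < 31000, so use break Q=31000: TC = 33,140×€88.72 + (33,140/31000.0)×419 + (31000.0/2)×0.20×€88.72 = €3,215,660.72.
Lowest total cost among the candidates is at Q = 1236.0.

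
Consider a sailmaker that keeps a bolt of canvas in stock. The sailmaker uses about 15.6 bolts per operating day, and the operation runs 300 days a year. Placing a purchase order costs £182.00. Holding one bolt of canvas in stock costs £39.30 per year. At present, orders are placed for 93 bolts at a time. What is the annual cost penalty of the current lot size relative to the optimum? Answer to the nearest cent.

Annual demand D = 15.6 × 300 = 4,680.
EOQ = √(2DS/H) = √(2 × 4,680 × 182 / 39.3) ≈ 208.20.
Cost at Q* = (D/Q*)S + (Q*/2)H = √(2DSH) ≈ £8,182.20.
Cost at Q = 93: (4,680/93)×182 + (93/2)×39.3 = £9,158.71 + £1,827.45 = £10,986.16.
Excess = £10,986.16 − £8,182.20 = £2,803.96.

Extra cost ≈ £2,803.96 per year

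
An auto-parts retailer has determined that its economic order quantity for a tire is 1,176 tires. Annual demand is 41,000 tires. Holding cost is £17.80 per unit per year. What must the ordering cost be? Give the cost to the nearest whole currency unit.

S ≈ £300

Invert the EOQ relation Q*² = 2DS/H.
From Q* = √(2DS/H): S = Q*²H / (2D) = 1,176² × 17.8 / (2 × 41,000) = 300.2070.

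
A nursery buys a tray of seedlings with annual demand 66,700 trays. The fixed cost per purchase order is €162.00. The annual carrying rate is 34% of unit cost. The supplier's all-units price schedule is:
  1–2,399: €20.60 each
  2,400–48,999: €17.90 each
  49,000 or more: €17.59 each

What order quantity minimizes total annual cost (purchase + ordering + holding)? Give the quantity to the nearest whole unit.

Q* ≈ 2,400 trays

Holding cost per unit per year at price C is H = 0.34·C.
Evaluate total cost at each tier's feasible EOQ or, if the EOQ is below the tier, at the tier's minimum quantity.
EOQ at €20.60 = 1756.6 (feasible in tier 1): TC = 66,700×€20.60 + (66,700/1756.6)×162 + (1756.6/2)×0.34×€20.60 = €1,386,322.93.
EOQ at €17.90 = 1884.4 < 2400, so use break Q=2400: TC = 66,700×€17.90 + (66,700/2400.0)×162 + (2400.0/2)×0.34×€17.90 = €1,205,735.45.
EOQ at €17.59 = 1900.9 < 49000, so use break Q=49000: TC = 66,700×€17.59 + (66,700/49000.0)×162 + (49000.0/2)×0.34×€17.59 = €1,319,998.22.
Lowest total cost is €1,205,735.45 at Q = 2400.0.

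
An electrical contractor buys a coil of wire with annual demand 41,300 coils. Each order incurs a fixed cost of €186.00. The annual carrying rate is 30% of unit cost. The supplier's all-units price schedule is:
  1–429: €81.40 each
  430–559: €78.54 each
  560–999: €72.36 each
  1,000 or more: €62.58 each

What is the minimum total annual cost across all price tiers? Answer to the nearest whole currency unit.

Holding cost per unit per year at price C is H = 0.30·C.
Evaluate total cost at each tier's feasible EOQ or, if the EOQ is below the tier, at the tier's minimum quantity.
Tier 1 (€81.40): EOQ = 793.2 exceeds tier's upper bound 429, so this tier is dominated.
Tier 2 (€78.54): EOQ = 807.5 exceeds tier's upper bound 559, so this tier is dominated.
EOQ at €72.36 = 841.3 (feasible in tier 3): TC = 41,300×€72.36 + (41,300/841.3)×186 + (841.3/2)×0.30×€72.36 = €3,006,730.34.
EOQ at €62.58 = 904.6 < 1000, so use break Q=1000: TC = 41,300×€62.58 + (41,300/1000.0)×186 + (1000.0/2)×0.30×€62.58 = €2,601,622.80.
Lowest total cost among the candidates is at Q = 1000.0.

TC* ≈ €2,601,623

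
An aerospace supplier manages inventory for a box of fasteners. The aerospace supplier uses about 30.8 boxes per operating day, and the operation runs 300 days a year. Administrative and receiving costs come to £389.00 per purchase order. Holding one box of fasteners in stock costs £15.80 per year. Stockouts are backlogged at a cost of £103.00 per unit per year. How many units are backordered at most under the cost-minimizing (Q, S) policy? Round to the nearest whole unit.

S* ≈ 96 boxes

Annual demand D = 30.8 × 300 = 9,240.
With planned backorders, Q* = √(2DS/H) · √((H+B)/B).
√(2DS/H) = √(2 × 9,240 × 389 / 15.8) = 674.524.
√((H+B)/B) = √((15.8+103)/103) = 1.0740.
Q* ≈ 724.414.
S* = Q* · H/(H+B) = 724.414 × 15.8/118.8 ≈ 96.345.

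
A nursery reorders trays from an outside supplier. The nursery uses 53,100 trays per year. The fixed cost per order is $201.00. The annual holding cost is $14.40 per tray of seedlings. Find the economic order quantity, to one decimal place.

Q* ≈ 1,217.5 trays

EOQ = √(2DS / H) = √(2 × 53,100 × 201 / 14.4).
= √(21,346,200 / 14.4) = √1,482,375 ≈ 1217.528.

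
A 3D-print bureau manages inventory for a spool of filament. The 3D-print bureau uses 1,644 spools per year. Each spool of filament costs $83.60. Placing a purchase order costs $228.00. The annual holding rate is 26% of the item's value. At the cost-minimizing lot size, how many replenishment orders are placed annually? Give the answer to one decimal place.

Holding cost H = 0.26 × $83.60 = $21.7360 per unit per year.
EOQ = √(2DS/H) = √(2 × 1,644 × 228 / 21.736) ≈ 185.71.
Orders per year = D / Q* = 1,644 / 185.71 ≈ 8.852.

N ≈ 8.9 orders per year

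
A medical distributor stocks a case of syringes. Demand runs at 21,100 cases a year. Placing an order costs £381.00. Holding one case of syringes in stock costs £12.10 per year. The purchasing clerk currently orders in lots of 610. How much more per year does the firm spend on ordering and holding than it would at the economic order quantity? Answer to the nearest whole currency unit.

Extra cost ≈ £2,921 per year

EOQ = √(2DS/H) = √(2 × 21,100 × 381 / 12.1) ≈ 1152.73.
Cost at Q* = (D/Q*)S + (Q*/2)H = √(2DSH) ≈ £13,947.98.
Cost at Q = 610: (21,100/610)×381 + (610/2)×12.1 = £13,178.85 + £3,690.50 = £16,869.35.
Excess = £16,869.35 − £13,947.98 = £2,921.37.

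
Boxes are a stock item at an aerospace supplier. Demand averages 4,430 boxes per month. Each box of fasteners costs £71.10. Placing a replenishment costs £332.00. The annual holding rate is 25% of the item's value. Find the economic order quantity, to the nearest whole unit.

Q* ≈ 1,409 boxes

Annual demand D = 4,430 × 12 = 53,160.
Holding cost H = 0.25 × £71.10 = £17.7750 per unit per year.
EOQ = √(2DS / H) = √(2 × 53,160 × 332 / 17.775).
= √(35,298,240 / 17.775) = √1,985,836.2869 ≈ 1409.197.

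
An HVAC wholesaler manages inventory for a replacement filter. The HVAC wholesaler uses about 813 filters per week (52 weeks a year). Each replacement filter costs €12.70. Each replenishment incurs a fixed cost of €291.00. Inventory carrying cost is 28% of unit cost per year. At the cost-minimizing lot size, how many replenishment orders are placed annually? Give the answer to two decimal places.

N ≈ 16.07 orders per year

Annual demand D = 813 × 52 = 42,276.
Holding cost H = 0.28 × €12.70 = €3.5560 per unit per year.
EOQ = √(2DS/H) = √(2 × 42,276 × 291 / 3.556) ≈ 2630.43.
Orders per year = D / Q* = 42,276 / 2630.43 ≈ 16.072.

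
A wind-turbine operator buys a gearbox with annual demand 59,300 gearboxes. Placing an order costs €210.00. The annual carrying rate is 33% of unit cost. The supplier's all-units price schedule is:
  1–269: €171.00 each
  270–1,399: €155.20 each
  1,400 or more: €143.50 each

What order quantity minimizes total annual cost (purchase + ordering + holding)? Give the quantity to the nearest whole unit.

Q* ≈ 1,400 gearboxes

Holding cost per unit per year at price C is H = 0.33·C.
For each price level, check whether its EOQ is feasible; otherwise the best quantity at that price is the breakpoint.
Tier 1 (€171.00): EOQ = 664.4 exceeds tier's upper bound 269, so this tier is dominated.
EOQ at €155.20 = 697.3 (feasible in tier 2): TC = 59,300×€155.20 + (59,300/697.3)×210 + (697.3/2)×0.33×€155.20 = €9,239,075.34.
EOQ at €143.50 = 725.2 < 1400, so use break Q=1400: TC = 59,300×€143.50 + (59,300/1400.0)×210 + (1400.0/2)×0.33×€143.50 = €8,551,593.50.
Lowest total cost is €8,551,593.50 at Q = 1400.0.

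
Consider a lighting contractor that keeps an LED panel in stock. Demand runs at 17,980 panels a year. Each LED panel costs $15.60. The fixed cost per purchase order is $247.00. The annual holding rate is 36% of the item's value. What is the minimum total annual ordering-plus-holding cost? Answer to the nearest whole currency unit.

Holding cost H = 0.36 × $15.60 = $5.6160 per unit per year.
Q* = √(2DS/H) = √(2 × 17,980 × 247 / 5.616) ≈ 1257.61.
At Q*, ordering cost (D/Q*)S equals holding cost (Q*/2)H, each = √(DSH/2).
Minimum total = √(2DSH) = √(2 × 17,980 × 247 × 5.616) ≈ 7062.718.

TC* ≈ $7,063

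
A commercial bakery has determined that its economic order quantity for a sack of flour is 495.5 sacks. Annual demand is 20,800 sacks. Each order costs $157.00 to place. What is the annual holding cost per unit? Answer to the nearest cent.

Squaring Q* = √(2DS/H) gives Q*² = 2DS/H.
From Q* = √(2DS/H): H = 2DS / Q*² = 2 × 20,800 × 157 / 495.5² = 26.6015.

H ≈ $26.60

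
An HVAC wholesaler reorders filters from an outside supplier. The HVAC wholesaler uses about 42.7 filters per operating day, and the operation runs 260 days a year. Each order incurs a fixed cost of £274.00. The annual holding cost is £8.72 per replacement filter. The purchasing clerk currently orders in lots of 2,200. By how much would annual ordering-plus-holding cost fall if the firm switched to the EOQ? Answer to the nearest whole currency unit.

Annual demand D = 42.7 × 260 = 11,102.
EOQ = √(2DS/H) = √(2 × 11,102 × 274 / 8.72) ≈ 835.28.
Cost at Q* = (D/Q*)S + (Q*/2)H = √(2DSH) ≈ £7,283.65.
Cost at Q = 2,200: (11,102/2,200)×274 + (2,200/2)×8.72 = £1,382.70 + £9,592.00 = £10,974.70.
Excess = £10,974.70 − £7,283.65 = £3,691.05.

Extra cost ≈ £3,691 per year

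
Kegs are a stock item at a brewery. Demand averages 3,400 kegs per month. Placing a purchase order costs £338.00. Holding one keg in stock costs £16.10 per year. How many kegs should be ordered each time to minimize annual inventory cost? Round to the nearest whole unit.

Annual demand D = 3,400 × 12 = 40,800.
EOQ = √(2DS / H) = √(2 × 40,800 × 338 / 16.1).
= √(27,580,800 / 16.1) = √1,713,093.1677 ≈ 1308.852.

Q* ≈ 1,309 kegs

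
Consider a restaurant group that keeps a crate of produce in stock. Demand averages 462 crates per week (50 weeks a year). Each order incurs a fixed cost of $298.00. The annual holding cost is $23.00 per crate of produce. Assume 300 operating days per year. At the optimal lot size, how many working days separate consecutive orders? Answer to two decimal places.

T ≈ 10.05 days

Annual demand D = 462 × 50 = 23,100.
Q* = √(2DS/H) = √(2 × 23,100 × 298 / 23) ≈ 773.69.
Cycle time = Q*/D × 300 = 773.69 / 23,100 × 300 ≈ 10.048 days.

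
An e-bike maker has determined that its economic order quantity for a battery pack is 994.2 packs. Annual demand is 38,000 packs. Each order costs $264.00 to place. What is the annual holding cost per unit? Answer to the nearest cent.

Invert the EOQ relation Q*² = 2DS/H.
From Q* = √(2DS/H): H = 2DS / Q*² = 2 × 38,000 × 264 / 994.2² = 20.2988.

H ≈ $20.30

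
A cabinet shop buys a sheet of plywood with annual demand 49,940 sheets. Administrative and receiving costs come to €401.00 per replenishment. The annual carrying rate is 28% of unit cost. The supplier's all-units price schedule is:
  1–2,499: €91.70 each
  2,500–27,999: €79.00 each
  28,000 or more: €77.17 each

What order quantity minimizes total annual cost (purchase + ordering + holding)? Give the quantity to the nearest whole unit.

Q* ≈ 2,500 sheets

Holding cost per unit per year at price C is H = 0.28·C.
Evaluate total cost at each tier's feasible EOQ or, if the EOQ is below the tier, at the tier's minimum quantity.
EOQ at €91.70 = 1249.0 (feasible in tier 1): TC = 49,940×€91.70 + (49,940/1249.0)×401 + (1249.0/2)×0.28×€91.70 = €4,611,566.24.
EOQ at €79.00 = 1345.6 < 2500, so use break Q=2500: TC = 49,940×€79.00 + (49,940/2500.0)×401 + (2500.0/2)×0.28×€79.00 = €3,980,920.38.
EOQ at €77.17 = 1361.5 < 28000, so use break Q=28000: TC = 49,940×€77.17 + (49,940/28000.0)×401 + (28000.0/2)×0.28×€77.17 = €4,157,091.41.
Lowest total cost is €3,980,920.38 at Q = 2500.0.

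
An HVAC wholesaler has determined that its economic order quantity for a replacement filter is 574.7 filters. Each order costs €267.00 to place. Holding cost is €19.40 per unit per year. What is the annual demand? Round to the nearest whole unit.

D ≈ 11,999 filters per year

Invert the EOQ relation Q*² = 2DS/H.
From Q* = √(2DS/H): D = Q*²H / (2S) = 574.7² × 19.4 / (2 × 267) = 11998.940.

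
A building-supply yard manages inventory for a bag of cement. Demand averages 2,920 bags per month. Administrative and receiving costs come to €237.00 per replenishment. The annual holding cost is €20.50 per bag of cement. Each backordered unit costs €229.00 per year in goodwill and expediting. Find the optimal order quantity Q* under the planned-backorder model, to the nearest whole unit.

Q* ≈ 940 bags

Annual demand D = 2,920 × 12 = 35,040.
With planned backorders, Q* = √(2DS/H) · √((H+B)/B).
√(2DS/H) = √(2 × 35,040 × 237 / 20.5) = 900.107.
√((H+B)/B) = √((20.5+229)/229) = 1.0438.
Q* ≈ 939.533.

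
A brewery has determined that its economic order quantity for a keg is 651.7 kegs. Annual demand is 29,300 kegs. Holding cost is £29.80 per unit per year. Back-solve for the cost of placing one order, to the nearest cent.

Invert the EOQ relation Q*² = 2DS/H.
From Q* = √(2DS/H): S = Q*²H / (2D) = 651.7² × 29.8 / (2 × 29,300) = 215.9803.

S ≈ £215.98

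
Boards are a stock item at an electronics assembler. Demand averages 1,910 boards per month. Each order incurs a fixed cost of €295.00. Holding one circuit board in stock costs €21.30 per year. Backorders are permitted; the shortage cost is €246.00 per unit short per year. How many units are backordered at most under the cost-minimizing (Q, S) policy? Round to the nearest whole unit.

Annual demand D = 1,910 × 12 = 22,920.
With planned backorders, Q* = √(2DS/H) · √((H+B)/B).
√(2DS/H) = √(2 × 22,920 × 295 / 21.3) = 796.789.
√((H+B)/B) = √((21.3+246)/246) = 1.0424.
Q* ≈ 830.568.
S* = Q* · H/(H+B) = 830.568 × 21.3/267.3 ≈ 66.184.

S* ≈ 66 boards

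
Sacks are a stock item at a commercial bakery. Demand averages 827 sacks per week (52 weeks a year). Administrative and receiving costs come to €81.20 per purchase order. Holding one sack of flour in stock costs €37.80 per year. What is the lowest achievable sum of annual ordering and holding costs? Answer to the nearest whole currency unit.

Annual demand D = 827 × 52 = 43,004.
EOQ = √(2DS/H) = √(2 × 43,004 × 81.2 / 37.8) ≈ 429.83.
At the optimum the two cost components are equal, so total cost = 2·(Q*/2)H = Q*·H.
Minimum total = √(2DSH) = √(2 × 43,004 × 81.2 × 37.8) ≈ 16247.754.

TC* ≈ €16,248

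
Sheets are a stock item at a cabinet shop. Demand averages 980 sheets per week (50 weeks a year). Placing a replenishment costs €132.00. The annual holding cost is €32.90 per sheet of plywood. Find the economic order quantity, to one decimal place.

Q* ≈ 627.0 sheets

Annual demand D = 980 × 50 = 49,000.
EOQ = √(2DS / H) = √(2 × 49,000 × 132 / 32.9).
= √(12,936,000 / 32.9) = √393,191.4894 ≈ 627.050.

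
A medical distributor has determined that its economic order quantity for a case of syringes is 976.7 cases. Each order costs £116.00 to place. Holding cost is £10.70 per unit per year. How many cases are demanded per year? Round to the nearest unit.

The basic EOQ model gives Q* = √(2DS/H); rearrange for the unknown.
From Q* = √(2DS/H): D = Q*²H / (2S) = 976.7² × 10.7 / (2 × 116) = 43996.504.

D ≈ 43,997 cases per year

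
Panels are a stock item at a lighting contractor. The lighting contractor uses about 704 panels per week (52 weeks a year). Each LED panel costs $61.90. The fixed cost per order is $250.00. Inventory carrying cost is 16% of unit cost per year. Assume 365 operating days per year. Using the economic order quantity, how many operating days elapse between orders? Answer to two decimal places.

Annual demand D = 704 × 52 = 36,608.
Holding cost H = 0.16 × $61.90 = $9.9040 per unit per year.
EOQ = √(2DS/H) = √(2 × 36,608 × 250 / 9.904) ≈ 1359.46.
Cycle time = Q*/D × 365 = 1359.46 / 36,608 × 365 ≈ 13.555 days.

T ≈ 13.55 days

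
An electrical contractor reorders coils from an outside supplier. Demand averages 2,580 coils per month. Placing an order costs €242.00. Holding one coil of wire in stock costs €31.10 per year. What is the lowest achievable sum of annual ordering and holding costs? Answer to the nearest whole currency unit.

TC* ≈ €21,588

Annual demand D = 2,580 × 12 = 30,960.
The optimal lot size = √(2DS/H) = √(2 × 30,960 × 242 / 31.1) ≈ 694.13.
At Q*, ordering cost (D/Q*)S equals holding cost (Q*/2)H, each = √(DSH/2).
Minimum total = √(2DSH) = √(2 × 30,960 × 242 × 31.1) ≈ 21587.550.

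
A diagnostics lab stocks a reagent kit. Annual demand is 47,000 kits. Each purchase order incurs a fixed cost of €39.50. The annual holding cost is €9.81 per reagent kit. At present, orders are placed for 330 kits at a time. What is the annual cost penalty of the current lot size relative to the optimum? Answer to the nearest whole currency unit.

EOQ = √(2DS/H) = √(2 × 47,000 × 39.5 / 9.81) ≈ 615.22.
Cost at Q* = (D/Q*)S + (Q*/2)H = √(2DSH) ≈ €6,035.27.
Cost at Q = 330: (47,000/330)×39.5 + (330/2)×9.81 = €5,625.76 + €1,618.65 = €7,244.41.
Excess = €7,244.41 − €6,035.27 = €1,209.13.

Extra cost ≈ €1,209 per year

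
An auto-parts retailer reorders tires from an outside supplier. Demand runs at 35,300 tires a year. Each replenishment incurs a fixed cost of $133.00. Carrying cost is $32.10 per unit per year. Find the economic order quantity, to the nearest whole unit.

EOQ = √(2DS / H) = √(2 × 35,300 × 133 / 32.1).
= √(9,389,800 / 32.1) = √292,517.134 ≈ 540.849.

Q* ≈ 541 tires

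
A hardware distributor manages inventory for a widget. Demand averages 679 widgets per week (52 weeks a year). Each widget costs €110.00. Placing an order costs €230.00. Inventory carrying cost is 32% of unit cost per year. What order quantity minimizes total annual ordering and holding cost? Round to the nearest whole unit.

Q* ≈ 679 widgets

Annual demand D = 679 × 52 = 35,308.
Holding cost H = 0.32 × €110.00 = €35.2000 per unit per year.
EOQ = √(2DS / H) = √(2 × 35,308 × 230 / 35.2).
= √(16,241,680 / 35.2) = √461,411.3636 ≈ 679.273.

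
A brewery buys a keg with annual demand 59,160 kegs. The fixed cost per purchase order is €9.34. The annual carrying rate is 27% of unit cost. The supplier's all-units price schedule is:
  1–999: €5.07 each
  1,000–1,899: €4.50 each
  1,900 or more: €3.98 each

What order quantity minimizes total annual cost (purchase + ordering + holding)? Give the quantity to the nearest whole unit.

Q* ≈ 1,900 kegs

Holding cost per unit per year at price C is H = 0.27·C.
Evaluate total cost at each tier's feasible EOQ or, if the EOQ is below the tier, at the tier's minimum quantity.
EOQ at €5.07 = 898.5 (feasible in tier 1): TC = 59,160×€5.07 + (59,160/898.5)×9.34 + (898.5/2)×0.27×€5.07 = €301,171.15.
EOQ at €4.50 = 953.7 < 1000, so use break Q=1000: TC = 59,160×€4.50 + (59,160/1000.0)×9.34 + (1000.0/2)×0.27×€4.50 = €267,380.05.
EOQ at €3.98 = 1014.1 < 1900, so use break Q=1900: TC = 59,160×€3.98 + (59,160/1900.0)×9.34 + (1900.0/2)×0.27×€3.98 = €236,768.49.
Lowest total cost is €236,768.49 at Q = 1900.0.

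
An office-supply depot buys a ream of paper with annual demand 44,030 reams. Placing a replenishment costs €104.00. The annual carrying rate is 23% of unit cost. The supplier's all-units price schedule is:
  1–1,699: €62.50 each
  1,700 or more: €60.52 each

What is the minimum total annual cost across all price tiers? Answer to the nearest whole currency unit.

TC* ≈ €2,679,221

Holding cost per unit per year at price C is H = 0.23·C.
Evaluate total cost at each tier's feasible EOQ or, if the EOQ is below the tier, at the tier's minimum quantity.
EOQ at €62.50 = 798.2 (feasible in tier 1): TC = 44,030×€62.50 + (44,030/798.2)×104 + (798.2/2)×0.23×€62.50 = €2,763,348.87.
EOQ at €60.52 = 811.1 < 1700, so use break Q=1700: TC = 44,030×€60.52 + (44,030/1700.0)×104 + (1700.0/2)×0.23×€60.52 = €2,679,220.86.
Lowest total cost among the candidates is at Q = 1700.0.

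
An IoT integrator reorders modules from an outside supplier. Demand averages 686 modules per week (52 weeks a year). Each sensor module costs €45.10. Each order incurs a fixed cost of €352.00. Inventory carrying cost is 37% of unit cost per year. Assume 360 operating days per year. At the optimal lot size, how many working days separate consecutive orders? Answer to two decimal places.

Annual demand D = 686 × 52 = 35,672.
Holding cost H = 0.37 × €45.10 = €16.6870 per unit per year.
The optimal lot size = √(2DS/H) = √(2 × 35,672 × 352 / 16.687) ≈ 1226.76.
Cycle time = Q*/D × 360 = 1226.76 / 35,672 × 360 ≈ 12.380 days.

T ≈ 12.38 days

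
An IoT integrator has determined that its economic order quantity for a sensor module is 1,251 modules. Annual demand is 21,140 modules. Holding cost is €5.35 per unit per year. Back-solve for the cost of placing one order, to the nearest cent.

S ≈ €198.03

Squaring Q* = √(2DS/H) gives Q*² = 2DS/H.
From Q* = √(2DS/H): S = Q*²H / (2D) = 1,251² × 5.35 / (2 × 21,140) = 198.0311.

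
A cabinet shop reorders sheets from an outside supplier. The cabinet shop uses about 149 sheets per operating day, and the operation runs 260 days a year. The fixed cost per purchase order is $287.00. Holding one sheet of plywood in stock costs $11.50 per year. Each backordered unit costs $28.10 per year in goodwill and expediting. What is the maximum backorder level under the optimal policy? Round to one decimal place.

S* ≈ 479.4 sheets

Annual demand D = 149 × 260 = 38,740.
With planned backorders, Q* = √(2DS/H) · √((H+B)/B).
√(2DS/H) = √(2 × 38,740 × 287 / 11.5) = 1390.551.
√((H+B)/B) = √((11.5+28.1)/28.1) = 1.1871.
Q* ≈ 1650.750.
S* = Q* · H/(H+B) = 1650.750 × 11.5/39.6 ≈ 479.384.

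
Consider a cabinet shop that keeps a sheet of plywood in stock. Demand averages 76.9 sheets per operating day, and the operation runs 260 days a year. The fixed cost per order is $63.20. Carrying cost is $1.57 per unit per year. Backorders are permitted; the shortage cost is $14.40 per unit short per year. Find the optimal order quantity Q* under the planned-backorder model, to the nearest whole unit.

Q* ≈ 1,336 sheets

Annual demand D = 76.9 × 260 = 19,994.
With planned backorders, Q* = √(2DS/H) · √((H+B)/B).
√(2DS/H) = √(2 × 19,994 × 63.2 / 1.57) = 1268.743.
√((H+B)/B) = √((1.57+14.4)/14.4) = 1.0531.
Q* ≈ 1336.118.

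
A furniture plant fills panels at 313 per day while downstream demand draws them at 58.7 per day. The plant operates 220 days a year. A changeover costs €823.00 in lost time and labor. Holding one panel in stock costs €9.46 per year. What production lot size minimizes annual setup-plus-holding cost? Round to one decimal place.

Annual demand D = 58.7 × 220 = 12,914.
Production build-up factor (1 − d/p) = 1 − 58.7/313 = 0.8125.
Q* = √(2DS / (H(1 − d/p))) = √(2 × 12,914 × 823 / (9.46 × 0.8125)).
= √(21,256,444 / 7.6859) ≈ 1663.025.

Q* ≈ 1,663.0 panels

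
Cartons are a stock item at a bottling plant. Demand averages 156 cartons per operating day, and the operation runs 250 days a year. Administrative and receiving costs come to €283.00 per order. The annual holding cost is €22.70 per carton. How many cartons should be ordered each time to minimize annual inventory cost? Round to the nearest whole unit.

Q* ≈ 986 cartons

Annual demand D = 156 × 250 = 39,000.
EOQ = √(2DS / H) = √(2 × 39,000 × 283 / 22.7).
= √(22,074,000 / 22.7) = √972,422.9075 ≈ 986.115.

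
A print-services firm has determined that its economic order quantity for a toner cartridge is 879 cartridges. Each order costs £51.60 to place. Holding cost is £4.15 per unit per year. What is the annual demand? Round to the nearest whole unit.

The basic EOQ model gives Q* = √(2DS/H); rearrange for the unknown.
From Q* = √(2DS/H): D = Q*²H / (2S) = 879² × 4.15 / (2 × 51.6) = 31070.350.

D ≈ 31,070 cartridges per year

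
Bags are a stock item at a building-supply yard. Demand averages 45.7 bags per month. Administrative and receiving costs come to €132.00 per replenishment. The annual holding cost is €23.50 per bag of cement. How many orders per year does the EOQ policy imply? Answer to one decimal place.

N ≈ 7.0 orders per year

Annual demand D = 45.7 × 12 = 548.4.
The optimal lot size = √(2DS/H) = √(2 × 548.4 × 132 / 23.5) ≈ 78.49.
Orders per year = D / Q* = 548.4 / 78.49 ≈ 6.987.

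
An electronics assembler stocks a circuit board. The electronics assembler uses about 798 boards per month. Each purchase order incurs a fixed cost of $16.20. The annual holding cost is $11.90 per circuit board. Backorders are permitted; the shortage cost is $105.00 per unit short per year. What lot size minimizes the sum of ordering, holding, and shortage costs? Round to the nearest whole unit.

Annual demand D = 798 × 12 = 9,576.
With planned backorders, Q* = √(2DS/H) · √((H+B)/B).
√(2DS/H) = √(2 × 9,576 × 16.2 / 11.9) = 161.470.
√((H+B)/B) = √((11.9+105)/105) = 1.0551.
Q* ≈ 170.374.

Q* ≈ 170 boards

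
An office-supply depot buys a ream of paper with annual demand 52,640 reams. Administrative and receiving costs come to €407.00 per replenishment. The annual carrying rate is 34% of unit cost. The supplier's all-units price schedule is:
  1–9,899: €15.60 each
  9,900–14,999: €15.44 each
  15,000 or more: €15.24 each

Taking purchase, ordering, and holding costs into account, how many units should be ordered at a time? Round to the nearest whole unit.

Holding cost per unit per year at price C is H = 0.34·C.
Evaluate total cost at each tier's feasible EOQ or, if the EOQ is below the tier, at the tier's minimum quantity.
EOQ at €15.60 = 2842.3 (feasible in tier 1): TC = 52,640×€15.60 + (52,640/2842.3)×407 + (2842.3/2)×0.34×€15.60 = €836,259.51.
EOQ at €15.44 = 2857.0 < 9900, so use break Q=9900: TC = 52,640×€15.44 + (52,640/9900.0)×407 + (9900.0/2)×0.34×€15.44 = €840,911.21.
EOQ at €15.24 = 2875.7 < 15000, so use break Q=15000: TC = 52,640×€15.24 + (52,640/15000.0)×407 + (15000.0/2)×0.34×€15.24 = €842,523.90.
Lowest total cost is €836,259.51 at Q = 2842.3.

Q* ≈ 2,842 reams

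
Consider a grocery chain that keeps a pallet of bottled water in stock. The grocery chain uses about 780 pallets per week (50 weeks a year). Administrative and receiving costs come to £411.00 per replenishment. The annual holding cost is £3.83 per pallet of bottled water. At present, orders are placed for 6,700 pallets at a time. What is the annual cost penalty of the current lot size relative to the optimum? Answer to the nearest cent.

Extra cost ≈ £4,142.18 per year

Annual demand D = 780 × 50 = 39,000.
EOQ = √(2DS/H) = √(2 × 39,000 × 411 / 3.83) ≈ 2893.14.
Cost at Q* = (D/Q*)S + (Q*/2)H = √(2DSH) ≈ £11,080.71.
Cost at Q = 6,700: (39,000/6,700)×411 + (6,700/2)×3.83 = £2,392.39 + £12,830.50 = £15,222.89.
Excess = £15,222.89 − £11,080.71 = £4,142.18.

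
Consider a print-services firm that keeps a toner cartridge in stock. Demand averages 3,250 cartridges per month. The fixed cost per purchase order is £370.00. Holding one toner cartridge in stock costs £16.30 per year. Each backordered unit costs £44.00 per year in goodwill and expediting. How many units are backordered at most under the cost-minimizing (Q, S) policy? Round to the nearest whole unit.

Annual demand D = 3,250 × 12 = 39,000.
With planned backorders, Q* = √(2DS/H) · √((H+B)/B).
√(2DS/H) = √(2 × 39,000 × 370 / 16.3) = 1330.621.
√((H+B)/B) = √((16.3+44)/44) = 1.1707.
Q* ≈ 1557.710.
S* = Q* · H/(H+B) = 1557.710 × 16.3/60.3 ≈ 421.073.

S* ≈ 421 cartridges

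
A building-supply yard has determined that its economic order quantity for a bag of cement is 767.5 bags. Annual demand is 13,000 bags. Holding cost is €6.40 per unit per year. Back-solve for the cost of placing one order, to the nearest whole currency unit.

Squaring Q* = √(2DS/H) gives Q*² = 2DS/H.
From Q* = √(2DS/H): S = Q*²H / (2D) = 767.5² × 6.4 / (2 × 13,000) = 144.9985.

S ≈ €145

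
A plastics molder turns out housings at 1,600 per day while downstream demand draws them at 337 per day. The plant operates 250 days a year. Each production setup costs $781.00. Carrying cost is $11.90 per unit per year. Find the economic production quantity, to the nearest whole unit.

Annual demand D = 337 × 250 = 84,250.
Production build-up factor (1 − d/p) = 1 − 337/1,600 = 0.7894.
Q* = √(2DS / (H(1 − d/p))) = √(2 × 84,250 × 781 / (11.9 × 0.7894)).
= √(131,598,500 / 9.3936) ≈ 3742.918.

Q* ≈ 3,743 housings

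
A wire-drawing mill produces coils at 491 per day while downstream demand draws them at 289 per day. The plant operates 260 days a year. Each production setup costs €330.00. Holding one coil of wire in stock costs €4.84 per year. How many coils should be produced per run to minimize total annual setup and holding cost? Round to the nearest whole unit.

Q* ≈ 4,991 coils

Annual demand D = 289 × 260 = 75,140.
Production build-up factor (1 − d/p) = 1 − 289/491 = 0.4114.
Q* = √(2DS / (H(1 − d/p))) = √(2 × 75,140 × 330 / (4.84 × 0.4114)).
= √(49,592,400 / 1.9912) ≈ 4990.568.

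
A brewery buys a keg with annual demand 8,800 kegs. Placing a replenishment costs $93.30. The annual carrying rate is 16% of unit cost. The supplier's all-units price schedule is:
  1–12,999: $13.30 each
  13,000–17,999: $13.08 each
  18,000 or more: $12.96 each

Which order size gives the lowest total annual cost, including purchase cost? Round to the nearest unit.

Holding cost per unit per year at price C is H = 0.16·C.
For each price level, check whether its EOQ is feasible; otherwise the best quantity at that price is the breakpoint.
EOQ at $13.30 = 878.4 (feasible in tier 1): TC = 8,800×$13.30 + (8,800/878.4)×93.3 + (878.4/2)×0.16×$13.30 = $118,909.32.
EOQ at $13.08 = 885.8 < 13000, so use break Q=13000: TC = 8,800×$13.08 + (8,800/13000.0)×93.3 + (13000.0/2)×0.16×$13.08 = $128,770.36.
EOQ at $12.96 = 889.9 < 18000, so use break Q=18000: TC = 8,800×$12.96 + (8,800/18000.0)×93.3 + (18000.0/2)×0.16×$12.96 = $132,756.01.
Lowest total cost is $118,909.32 at Q = 878.4.

Q* ≈ 878 kegs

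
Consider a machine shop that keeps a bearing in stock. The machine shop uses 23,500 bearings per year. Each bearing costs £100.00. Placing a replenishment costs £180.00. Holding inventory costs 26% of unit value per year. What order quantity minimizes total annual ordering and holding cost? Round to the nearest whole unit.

Q* ≈ 570 bearings

Holding cost H = 0.26 × £100.00 = £26.0000 per unit per year.
EOQ = √(2DS / H) = √(2 × 23,500 × 180 / 26).
= √(8,460,000 / 26) = √325,384.6154 ≈ 570.425.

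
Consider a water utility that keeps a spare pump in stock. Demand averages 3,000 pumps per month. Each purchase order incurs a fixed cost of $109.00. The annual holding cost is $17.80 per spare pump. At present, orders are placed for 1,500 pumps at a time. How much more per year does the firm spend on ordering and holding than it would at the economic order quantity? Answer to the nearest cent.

Annual demand D = 3,000 × 12 = 36,000.
EOQ = √(2DS/H) = √(2 × 36,000 × 109 / 17.8) ≈ 664.00.
Cost at Q* = (D/Q*)S + (Q*/2)H = √(2DSH) ≈ $11,819.24.
Cost at Q = 1,500: (36,000/1,500)×109 + (1,500/2)×17.8 = $2,616.00 + $13,350.00 = $15,966.00.
Excess = $15,966.00 − $11,819.24 = $4,146.76.

Extra cost ≈ $4,146.76 per year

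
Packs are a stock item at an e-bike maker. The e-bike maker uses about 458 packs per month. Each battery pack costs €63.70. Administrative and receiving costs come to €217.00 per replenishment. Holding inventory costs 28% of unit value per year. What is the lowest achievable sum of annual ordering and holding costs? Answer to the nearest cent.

Annual demand D = 458 × 12 = 5,496.
Holding cost H = 0.28 × €63.70 = €17.8360 per unit per year.
EOQ = √(2DS/H) = √(2 × 5,496 × 217 / 17.836) ≈ 365.70.
At the optimum the two cost components are equal, so total cost = 2·(Q*/2)H = Q*·H.
Minimum total = √(2DSH) = √(2 × 5,496 × 217 × 17.836) ≈ 6522.543.

TC* ≈ €6,522.54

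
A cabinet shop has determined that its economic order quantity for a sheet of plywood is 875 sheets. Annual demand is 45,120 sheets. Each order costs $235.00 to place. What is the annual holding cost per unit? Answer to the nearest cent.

H ≈ $27.70

The basic EOQ model gives Q* = √(2DS/H); rearrange for the unknown.
From Q* = √(2DS/H): H = 2DS / Q*² = 2 × 45,120 × 235 / 875² = 27.6982.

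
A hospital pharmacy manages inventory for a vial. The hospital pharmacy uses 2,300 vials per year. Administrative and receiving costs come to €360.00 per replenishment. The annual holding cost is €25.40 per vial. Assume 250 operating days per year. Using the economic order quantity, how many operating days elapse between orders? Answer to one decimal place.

Q* = √(2DS/H) = √(2 × 2,300 × 360 / 25.4) ≈ 255.34.
Cycle time = Q*/D × 250 = 255.34 / 2,300 × 250 ≈ 27.754 days.

T ≈ 27.8 days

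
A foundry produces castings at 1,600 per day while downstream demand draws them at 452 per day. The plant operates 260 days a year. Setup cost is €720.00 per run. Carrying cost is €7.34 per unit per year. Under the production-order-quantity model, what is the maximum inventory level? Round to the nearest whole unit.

I_max ≈ 4,067 castings

Annual demand D = 452 × 260 = 117,520.
Production build-up factor (1 − d/p) = 1 − 452/1,600 = 0.7175.
Q* = √(2DS / (H(1 − d/p))) = √(2 × 117,520 × 720 / (7.34 × 0.7175)).
= √(169,228,800 / 5.2664) ≈ 5668.631.
Maximum inventory = Q*(1 − d/p) = 5668.631 × 0.7175 ≈ 4067.242.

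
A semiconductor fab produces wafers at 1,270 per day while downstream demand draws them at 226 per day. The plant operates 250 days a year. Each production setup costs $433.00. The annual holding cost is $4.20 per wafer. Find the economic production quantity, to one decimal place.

Annual demand D = 226 × 250 = 56,500.
Production build-up factor (1 − d/p) = 1 − 226/1,270 = 0.8220.
Q* = √(2DS / (H(1 − d/p))) = √(2 × 56,500 × 433 / (4.2 × 0.8220)).
= √(48,929,000 / 3.4526) ≈ 3764.525.

Q* ≈ 3,764.5 wafers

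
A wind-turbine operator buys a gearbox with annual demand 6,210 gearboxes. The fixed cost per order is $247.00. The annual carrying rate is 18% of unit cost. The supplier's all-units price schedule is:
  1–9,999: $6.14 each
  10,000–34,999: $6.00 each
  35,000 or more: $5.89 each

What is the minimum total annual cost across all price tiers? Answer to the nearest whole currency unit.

Holding cost per unit per year at price C is H = 0.18·C.
Evaluate total cost at each tier's feasible EOQ or, if the EOQ is below the tier, at the tier's minimum quantity.
EOQ at $6.14 = 1666.1 (feasible in tier 1): TC = 6,210×$6.14 + (6,210/1666.1)×247 + (1666.1/2)×0.18×$6.14 = $39,970.72.
EOQ at $6.00 = 1685.4 < 10000, so use break Q=10000: TC = 6,210×$6.00 + (6,210/10000.0)×247 + (10000.0/2)×0.18×$6.00 = $42,813.39.
EOQ at $5.89 = 1701.0 < 35000, so use break Q=35000: TC = 6,210×$5.89 + (6,210/35000.0)×247 + (35000.0/2)×0.18×$5.89 = $55,174.22.
Lowest total cost among the candidates is at Q = 1666.1.

TC* ≈ $39,971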